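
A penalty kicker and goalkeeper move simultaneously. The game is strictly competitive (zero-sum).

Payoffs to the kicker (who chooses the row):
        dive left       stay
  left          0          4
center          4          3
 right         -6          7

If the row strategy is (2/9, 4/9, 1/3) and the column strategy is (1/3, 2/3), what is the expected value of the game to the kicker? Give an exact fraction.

80/27

Against (1/3, 2/3), each row's expected payoff is left: 8/3; center: 10/3; right: 8/3.
Taking the (2/9, 4/9, 1/3)-weighted average: (2/9)·(8/3) + (4/9)·(10/3) + (1/3)·(8/3) = 80/27.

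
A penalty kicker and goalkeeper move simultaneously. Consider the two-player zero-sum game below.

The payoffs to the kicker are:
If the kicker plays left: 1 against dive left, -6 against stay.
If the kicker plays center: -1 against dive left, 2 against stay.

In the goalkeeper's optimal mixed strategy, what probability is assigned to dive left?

Row minima are -6 and -1, so the kicker's maximin is -1; column maxima are 1 and 2, so the goalkeeper's minimax is 1. These differ, so the equilibrium is in mixed strategies.
Let the goalkeeper play dive left with probability q. The kicker is indifferent when q − 6(1−q) = −q + 2(1−q), giving q = 4/5.

4/5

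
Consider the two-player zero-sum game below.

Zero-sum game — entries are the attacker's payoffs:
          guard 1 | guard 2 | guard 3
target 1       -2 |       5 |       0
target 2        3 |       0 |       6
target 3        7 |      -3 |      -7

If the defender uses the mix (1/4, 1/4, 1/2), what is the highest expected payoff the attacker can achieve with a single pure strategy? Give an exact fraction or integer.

target 1: (-2)·(1/4) + (5)·(1/4) + (0)·(1/2) = 3/4.
target 2: (3)·(1/4) + (0)·(1/4) + (6)·(1/2) = 15/4.
target 3: (7)·(1/4) + (-3)·(1/4) + (-7)·(1/2) = -5/2.
The best pure response is target 2 with expected payoff 15/4.

15/4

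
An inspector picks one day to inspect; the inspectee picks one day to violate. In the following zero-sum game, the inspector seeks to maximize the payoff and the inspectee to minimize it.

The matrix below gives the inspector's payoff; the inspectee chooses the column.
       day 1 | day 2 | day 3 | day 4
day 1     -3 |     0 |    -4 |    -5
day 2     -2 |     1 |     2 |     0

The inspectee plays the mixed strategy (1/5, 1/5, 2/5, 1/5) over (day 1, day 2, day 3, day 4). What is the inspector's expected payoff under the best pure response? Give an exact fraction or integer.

3/5

day 1: (-3)·(1/5) + (0)·(1/5) + (-4)·(2/5) + (-5)·(1/5) = -16/5.
day 2: (-2)·(1/5) + (1)·(1/5) + (2)·(2/5) + (0)·(1/5) = 3/5.
The best pure response is day 2 with expected payoff 3/5.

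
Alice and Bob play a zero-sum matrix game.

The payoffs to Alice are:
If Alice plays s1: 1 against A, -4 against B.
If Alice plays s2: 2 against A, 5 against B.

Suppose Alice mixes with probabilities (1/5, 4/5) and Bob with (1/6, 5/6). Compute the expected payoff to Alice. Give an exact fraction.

Against (1/6, 5/6), each row's expected payoff is s1: -19/6; s2: 9/2.
Taking the (1/5, 4/5)-weighted average: (1/5)·(-19/6) + (4/5)·(9/2) = 89/30.

89/30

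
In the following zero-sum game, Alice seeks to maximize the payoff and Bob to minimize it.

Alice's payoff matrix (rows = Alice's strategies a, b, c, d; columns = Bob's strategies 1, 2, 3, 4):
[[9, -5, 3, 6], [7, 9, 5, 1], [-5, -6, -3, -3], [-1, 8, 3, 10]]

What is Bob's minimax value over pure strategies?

The worst case (largest entry) in each column is 1: 9, 2: 9, 3: 5, 4: 10.
The best (smallest) of these is 5.

5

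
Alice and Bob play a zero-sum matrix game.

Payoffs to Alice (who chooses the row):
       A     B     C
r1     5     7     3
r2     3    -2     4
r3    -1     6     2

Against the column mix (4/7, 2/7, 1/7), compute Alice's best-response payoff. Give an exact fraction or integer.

37/7

r1: (5)·(4/7) + (7)·(2/7) + (3)·(1/7) = 37/7.
r2: (3)·(4/7) + (-2)·(2/7) + (4)·(1/7) = 12/7.
r3: (-1)·(4/7) + (6)·(2/7) + (2)·(1/7) = 10/7.
The best pure response is r1 with expected payoff 37/7.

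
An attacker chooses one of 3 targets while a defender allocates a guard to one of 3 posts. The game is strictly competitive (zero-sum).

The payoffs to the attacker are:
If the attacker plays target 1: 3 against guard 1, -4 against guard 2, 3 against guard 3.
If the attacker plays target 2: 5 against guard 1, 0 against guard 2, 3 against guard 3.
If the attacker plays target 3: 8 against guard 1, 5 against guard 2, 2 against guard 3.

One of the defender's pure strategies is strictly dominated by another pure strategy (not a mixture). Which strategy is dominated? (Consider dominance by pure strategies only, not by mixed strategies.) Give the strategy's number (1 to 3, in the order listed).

1

The defender prefers columns that give the attacker less. Compare guard 1 with guard 2: -4 < 3, 0 < 5, 5 < 8.
So guard 2 strictly dominates guard 1 for the defender; guard 1 is strictly dominated.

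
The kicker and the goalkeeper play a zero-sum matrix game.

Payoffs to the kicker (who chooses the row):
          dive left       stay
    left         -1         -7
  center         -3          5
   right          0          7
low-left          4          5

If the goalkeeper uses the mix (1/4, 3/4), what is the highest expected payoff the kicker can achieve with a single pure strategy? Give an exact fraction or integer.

21/4

left: (-1)·(1/4) + (-7)·(3/4) = -11/2.
center: (-3)·(1/4) + (5)·(3/4) = 3.
right: (0)·(1/4) + (7)·(3/4) = 21/4.
low-left: (4)·(1/4) + (5)·(3/4) = 19/4.
The best pure response is right with expected payoff 21/4.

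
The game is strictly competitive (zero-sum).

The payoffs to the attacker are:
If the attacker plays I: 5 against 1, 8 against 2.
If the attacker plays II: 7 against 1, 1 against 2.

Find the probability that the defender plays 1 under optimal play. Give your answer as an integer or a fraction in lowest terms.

Row minima are 5 and 1, so the attacker's maximin is 5; column maxima are 7 and 8, so the defender's minimax is 7. These differ, so the equilibrium is in mixed strategies.
Let the defender play 1 with probability q. The attacker is indifferent when 5q + 8(1−q) = 7q + (1−q), giving q = 7/9.

7/9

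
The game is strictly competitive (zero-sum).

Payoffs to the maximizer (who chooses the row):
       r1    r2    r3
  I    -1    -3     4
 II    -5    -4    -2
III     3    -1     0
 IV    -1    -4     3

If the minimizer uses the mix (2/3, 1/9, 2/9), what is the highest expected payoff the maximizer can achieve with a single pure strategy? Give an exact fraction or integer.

I: (-1)·(2/3) + (-3)·(1/9) + (4)·(2/9) = -1/9.
II: (-5)·(2/3) + (-4)·(1/9) + (-2)·(2/9) = -38/9.
III: (3)·(2/3) + (-1)·(1/9) + (0)·(2/9) = 17/9.
IV: (-1)·(2/3) + (-4)·(1/9) + (3)·(2/9) = -4/9.
The best pure response is III with expected payoff 17/9.

17/9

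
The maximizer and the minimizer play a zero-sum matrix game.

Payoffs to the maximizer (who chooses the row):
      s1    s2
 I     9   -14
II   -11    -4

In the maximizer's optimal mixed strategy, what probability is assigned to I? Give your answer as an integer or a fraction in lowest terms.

Row minima are -14 and -11, so the maximizer's maximin is -11; column maxima are 9 and -4, so the minimizer's minimax is -4. These differ, so the equilibrium is in mixed strategies.
Let the maximizer play I with probability p. The minimizer is indifferent when 9p − 11(1−p) = −14p − 4(1−p), giving p = 7/30.

7/30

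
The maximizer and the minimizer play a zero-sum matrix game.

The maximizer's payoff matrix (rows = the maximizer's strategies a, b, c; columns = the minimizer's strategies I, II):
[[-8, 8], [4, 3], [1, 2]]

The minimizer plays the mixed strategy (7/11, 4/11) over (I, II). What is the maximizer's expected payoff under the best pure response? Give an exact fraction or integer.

a: (-8)·(7/11) + (8)·(4/11) = -24/11.
b: (4)·(7/11) + (3)·(4/11) = 40/11.
c: (1)·(7/11) + (2)·(4/11) = 15/11.
The best pure response is b with expected payoff 40/11.

40/11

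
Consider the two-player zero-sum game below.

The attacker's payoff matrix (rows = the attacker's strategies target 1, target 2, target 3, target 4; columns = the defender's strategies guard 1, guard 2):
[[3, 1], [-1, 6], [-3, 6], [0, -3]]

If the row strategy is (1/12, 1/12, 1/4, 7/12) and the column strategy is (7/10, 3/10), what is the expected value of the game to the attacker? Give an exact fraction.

-37/120

Against (7/10, 3/10), each row's expected payoff is target 1: 12/5; target 2: 11/10; target 3: -3/10; target 4: -9/10.
Taking the (1/12, 1/12, 1/4, 7/12)-weighted average: (1/12)·(12/5) + (1/12)·(11/10) + (1/4)·(-3/10) + (7/12)·(-9/10) = -37/120.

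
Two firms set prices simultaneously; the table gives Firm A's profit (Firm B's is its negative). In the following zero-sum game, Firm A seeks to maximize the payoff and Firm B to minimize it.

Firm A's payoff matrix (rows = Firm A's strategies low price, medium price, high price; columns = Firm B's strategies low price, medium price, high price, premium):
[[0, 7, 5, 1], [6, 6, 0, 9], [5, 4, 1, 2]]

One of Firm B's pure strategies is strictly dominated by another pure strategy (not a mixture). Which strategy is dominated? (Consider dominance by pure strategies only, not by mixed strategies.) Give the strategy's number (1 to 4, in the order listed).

Firm B prefers columns that give Firm A less. Compare medium price with high price: 5 < 7, 0 < 6, 1 < 4.
So high price strictly dominates medium price for Firm B; medium price is strictly dominated.

2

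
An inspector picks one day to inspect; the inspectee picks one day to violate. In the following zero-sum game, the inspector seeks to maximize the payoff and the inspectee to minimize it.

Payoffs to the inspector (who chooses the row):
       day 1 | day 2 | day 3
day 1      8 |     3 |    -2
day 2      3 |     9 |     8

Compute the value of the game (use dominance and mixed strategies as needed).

Column day 2 is strictly dominated by day 3 for the inspectee (it gives the inspector more in every row).
The remaining 2×2 game on (day 1, day 2) × (day 1, day 3) has no saddle point. Let the inspector play day 1 with probability p; indifference gives 8p + 3(1−p) = −2p + 8(1−p), so p = 1/3.
Similarly the inspectee's optimal q on day 1 is 2/3, and the value is 8·(2/3) + (-2)·(1/3) = 14/3.

14/3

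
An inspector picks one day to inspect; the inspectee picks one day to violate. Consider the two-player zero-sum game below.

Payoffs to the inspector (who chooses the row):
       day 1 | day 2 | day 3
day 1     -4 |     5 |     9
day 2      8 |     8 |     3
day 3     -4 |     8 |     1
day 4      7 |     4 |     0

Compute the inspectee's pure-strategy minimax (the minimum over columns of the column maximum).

8

The worst case (largest entry) in each column is day 1: 8, day 2: 8, day 3: 9.
The best (smallest) of these is 8.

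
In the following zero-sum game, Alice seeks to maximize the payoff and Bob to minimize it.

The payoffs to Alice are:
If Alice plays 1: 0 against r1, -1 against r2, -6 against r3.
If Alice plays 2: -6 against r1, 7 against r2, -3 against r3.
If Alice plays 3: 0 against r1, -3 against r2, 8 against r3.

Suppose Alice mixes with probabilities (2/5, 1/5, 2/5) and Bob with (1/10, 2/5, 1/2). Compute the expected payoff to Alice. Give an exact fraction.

Against (1/10, 2/5, 1/2), each row's expected payoff is 1: -17/5; 2: 7/10; 3: 14/5.
Taking the (2/5, 1/5, 2/5)-weighted average: (2/5)·(-17/5) + (1/5)·(7/10) + (2/5)·(14/5) = -1/10.

-1/10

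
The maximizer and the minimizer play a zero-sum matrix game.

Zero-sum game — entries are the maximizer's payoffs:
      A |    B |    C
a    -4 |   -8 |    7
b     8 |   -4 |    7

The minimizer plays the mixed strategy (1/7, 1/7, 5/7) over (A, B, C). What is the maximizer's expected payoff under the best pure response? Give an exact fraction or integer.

a: (-4)·(1/7) + (-8)·(1/7) + (7)·(5/7) = 23/7.
b: (8)·(1/7) + (-4)·(1/7) + (7)·(5/7) = 39/7.
The best pure response is b with expected payoff 39/7.

39/7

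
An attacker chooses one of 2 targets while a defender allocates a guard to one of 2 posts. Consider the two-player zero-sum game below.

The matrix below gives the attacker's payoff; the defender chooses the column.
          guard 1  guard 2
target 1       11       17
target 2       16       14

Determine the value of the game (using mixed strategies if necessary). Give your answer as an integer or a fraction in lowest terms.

59/4

Row minima are 11 and 14, so the attacker's maximin is 14; column maxima are 16 and 17, so the defender's minimax is 16. These differ, so the equilibrium is in mixed strategies.
Let the attacker play target 1 with probability p. The defender is indifferent when 11p + 16(1−p) = 17p + 14(1−p), giving p = 1/4.
Let the defender play guard 1 with probability q. The attacker is indifferent when 11q + 17(1−q) = 16q + 14(1−q), giving q = 3/8.
The value is 11·(3/8) + (17)·(5/8) = 59/4.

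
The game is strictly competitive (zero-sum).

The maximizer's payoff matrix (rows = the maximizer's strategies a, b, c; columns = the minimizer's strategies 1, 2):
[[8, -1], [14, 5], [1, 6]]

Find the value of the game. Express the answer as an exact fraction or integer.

79/14

Row a is strictly dominated by row b, so the maximizer never plays it.
The remaining 2×2 game on (b, c) × (1, 2) has no saddle point. Let the maximizer play b with probability p; indifference gives 14p + (1−p) = 5p + 6(1−p), so p = 5/14.
Similarly the minimizer's optimal q on 1 is 1/14, and the value is 14·(1/14) + (5)·(13/14) = 79/14.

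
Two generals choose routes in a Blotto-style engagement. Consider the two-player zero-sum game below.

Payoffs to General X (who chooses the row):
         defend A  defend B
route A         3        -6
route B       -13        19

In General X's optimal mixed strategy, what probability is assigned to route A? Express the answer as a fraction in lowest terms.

32/41

Row minima are -6 and -13, so General X's maximin is -6; column maxima are 3 and 19, so General Y's minimax is 3. These differ, so the equilibrium is in mixed strategies.
Let General X play route A with probability p. General Y is indifferent when 3p − 13(1−p) = −6p + 19(1−p), giving p = 32/41.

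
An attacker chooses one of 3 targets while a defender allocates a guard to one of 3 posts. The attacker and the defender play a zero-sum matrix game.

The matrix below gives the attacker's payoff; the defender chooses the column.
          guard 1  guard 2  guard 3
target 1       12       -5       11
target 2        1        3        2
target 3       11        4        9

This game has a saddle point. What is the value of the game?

4

Row minima: -5, 1, 4 → the attacker's maximin is 4.
Column maxima: 12, 4, 11 → the defender's minimax is 4.
They coincide at (target 3, guard 2), so the value is 4.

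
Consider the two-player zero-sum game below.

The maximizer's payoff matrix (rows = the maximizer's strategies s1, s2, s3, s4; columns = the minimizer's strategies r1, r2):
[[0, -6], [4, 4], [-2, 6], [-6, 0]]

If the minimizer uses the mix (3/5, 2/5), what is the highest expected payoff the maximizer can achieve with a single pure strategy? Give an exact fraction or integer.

4

s1: (0)·(3/5) + (-6)·(2/5) = -12/5.
s2: (4)·(3/5) + (4)·(2/5) = 4.
s3: (-2)·(3/5) + (6)·(2/5) = 6/5.
s4: (-6)·(3/5) + (0)·(2/5) = -18/5.
The best pure response is s2 with expected payoff 4.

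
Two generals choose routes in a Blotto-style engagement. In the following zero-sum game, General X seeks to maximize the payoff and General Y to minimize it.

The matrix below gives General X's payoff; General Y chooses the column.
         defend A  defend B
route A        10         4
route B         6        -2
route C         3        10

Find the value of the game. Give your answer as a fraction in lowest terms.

Row route B is strictly dominated by row route A, so General X never plays it.
The remaining 2×2 game on (route A, route C) × (defend A, defend B) has no saddle point. Let General X play route A with probability p; indifference gives 10p + 3(1−p) = 4p + 10(1−p), so p = 7/13.
Similarly General Y's optimal q on defend A is 6/13, and the value is 10·(6/13) + (4)·(7/13) = 88/13.

88/13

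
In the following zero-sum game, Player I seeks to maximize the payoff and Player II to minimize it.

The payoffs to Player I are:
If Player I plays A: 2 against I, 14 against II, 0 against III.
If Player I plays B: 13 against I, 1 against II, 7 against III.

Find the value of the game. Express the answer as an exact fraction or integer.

Column I is strictly dominated by III for Player II (it gives Player I more in every row).
The remaining 2×2 game on (A, B) × (II, III) has no saddle point. Let Player I play A with probability p; indifference gives 14p + (1−p) = 7(1−p), so p = 3/10.
Similarly Player II's optimal q on II is 7/20, and the value is 14·(7/20) + (0)·(13/20) = 49/10.

49/10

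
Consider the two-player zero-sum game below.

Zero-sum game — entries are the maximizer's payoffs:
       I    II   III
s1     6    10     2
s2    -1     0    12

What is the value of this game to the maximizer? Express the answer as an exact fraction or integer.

Column II is strictly dominated by I for the minimizer (it gives the maximizer more in every row).
The remaining 2×2 game on (s1, s2) × (I, III) has no saddle point. Let the maximizer play s1 with probability p; indifference gives 6p − (1−p) = 2p + 12(1−p), so p = 13/17.
Similarly the minimizer's optimal q on I is 10/17, and the value is 6·(10/17) + (2)·(7/17) = 74/17.

74/17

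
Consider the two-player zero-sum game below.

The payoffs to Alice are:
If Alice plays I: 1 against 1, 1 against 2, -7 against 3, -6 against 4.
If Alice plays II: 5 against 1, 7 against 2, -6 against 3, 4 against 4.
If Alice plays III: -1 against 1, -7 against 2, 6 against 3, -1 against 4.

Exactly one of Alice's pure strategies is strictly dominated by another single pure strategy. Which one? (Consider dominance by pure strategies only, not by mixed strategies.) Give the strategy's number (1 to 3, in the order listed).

1

Compare I with II: 5 > 1, 7 > 1, -6 > -7, 4 > -6.
So II strictly dominates I for Alice; I is strictly dominated.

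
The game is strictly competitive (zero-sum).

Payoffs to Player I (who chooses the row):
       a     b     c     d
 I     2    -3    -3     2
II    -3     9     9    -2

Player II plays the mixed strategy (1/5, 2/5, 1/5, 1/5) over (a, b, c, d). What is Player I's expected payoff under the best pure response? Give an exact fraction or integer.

I: (2)·(1/5) + (-3)·(2/5) + (-3)·(1/5) + (2)·(1/5) = -1.
II: (-3)·(1/5) + (9)·(2/5) + (9)·(1/5) + (-2)·(1/5) = 22/5.
The best pure response is II with expected payoff 22/5.

22/5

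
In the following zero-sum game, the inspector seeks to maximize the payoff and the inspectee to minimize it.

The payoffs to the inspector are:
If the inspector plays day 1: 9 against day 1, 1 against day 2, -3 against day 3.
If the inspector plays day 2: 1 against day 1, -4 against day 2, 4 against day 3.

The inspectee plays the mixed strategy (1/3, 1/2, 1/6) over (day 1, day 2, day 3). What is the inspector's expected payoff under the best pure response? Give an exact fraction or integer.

3

day 1: (9)·(1/3) + (1)·(1/2) + (-3)·(1/6) = 3.
day 2: (1)·(1/3) + (-4)·(1/2) + (4)·(1/6) = -1.
The best pure response is day 1 with expected payoff 3.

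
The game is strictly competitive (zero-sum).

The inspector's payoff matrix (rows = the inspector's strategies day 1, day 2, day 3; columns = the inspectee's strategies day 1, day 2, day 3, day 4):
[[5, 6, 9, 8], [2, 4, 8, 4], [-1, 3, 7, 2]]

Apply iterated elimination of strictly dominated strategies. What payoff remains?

5

Row day 3 is strictly dominated by row day 1 (5>-1, 6>3, 9>7, 8>2); eliminate day 3.
Row day 2 is strictly dominated by row day 1 (5>2, 6>4, 9>8, 8>4); eliminate day 2.
Column day 4 is strictly dominated by day 1 for the inspectee (5<8); eliminate day 4.
Column day 3 is strictly dominated by day 1 for the inspectee (5<9); eliminate day 3.
Column day 2 is strictly dominated by day 1 for the inspectee (5<6); eliminate day 2.
Only (day 1, day 1) remains, with payoff 5.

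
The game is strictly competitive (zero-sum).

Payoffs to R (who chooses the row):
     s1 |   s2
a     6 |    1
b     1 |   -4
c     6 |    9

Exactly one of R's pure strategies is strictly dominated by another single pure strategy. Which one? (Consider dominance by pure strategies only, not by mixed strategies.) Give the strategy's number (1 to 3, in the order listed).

2

Compare b with a: 6 > 1, 1 > -4.
So a strictly dominates b for R; b is strictly dominated.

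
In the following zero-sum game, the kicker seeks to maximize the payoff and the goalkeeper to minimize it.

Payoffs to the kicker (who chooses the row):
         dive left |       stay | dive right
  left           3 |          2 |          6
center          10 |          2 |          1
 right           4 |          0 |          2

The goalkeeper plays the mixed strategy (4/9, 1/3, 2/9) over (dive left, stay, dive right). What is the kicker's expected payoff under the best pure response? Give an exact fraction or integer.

16/3

left: (3)·(4/9) + (2)·(1/3) + (6)·(2/9) = 10/3.
center: (10)·(4/9) + (2)·(1/3) + (1)·(2/9) = 16/3.
right: (4)·(4/9) + (0)·(1/3) + (2)·(2/9) = 20/9.
The best pure response is center with expected payoff 16/3.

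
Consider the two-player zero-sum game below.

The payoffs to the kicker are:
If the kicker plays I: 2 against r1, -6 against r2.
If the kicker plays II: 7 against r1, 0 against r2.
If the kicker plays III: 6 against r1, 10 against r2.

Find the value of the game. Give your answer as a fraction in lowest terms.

Row I is strictly dominated by row II, so the kicker never plays it.
The remaining 2×2 game on (II, III) × (r1, r2) has no saddle point. Let the kicker play II with probability p; indifference gives 7p + 6(1−p) = 10(1−p), so p = 4/11.
Similarly the goalkeeper's optimal q on r1 is 10/11, and the value is 7·(10/11) + (0)·(1/11) = 70/11.

70/11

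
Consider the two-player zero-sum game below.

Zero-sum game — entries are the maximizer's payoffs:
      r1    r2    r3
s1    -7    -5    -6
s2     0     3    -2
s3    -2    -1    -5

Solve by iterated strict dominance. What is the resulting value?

-2

Row s1 is strictly dominated by row s2 (0>-7, 3>-5, -2>-6); eliminate s1.
Row s3 is strictly dominated by row s2 (0>-2, 3>-1, -2>-5); eliminate s3.
Column r1 is strictly dominated by r3 for the minimizer (-2<0); eliminate r1.
Column r2 is strictly dominated by r3 for the minimizer (-2<3); eliminate r2.
Only (s2, r3) remains, with payoff -2.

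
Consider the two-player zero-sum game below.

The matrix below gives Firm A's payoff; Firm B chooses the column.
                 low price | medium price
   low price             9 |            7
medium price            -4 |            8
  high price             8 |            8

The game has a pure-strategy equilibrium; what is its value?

Row minima: 7, -4, 8 → Firm A's maximin is 8.
Column maxima: 9, 8 → Firm B's minimax is 8.
They coincide at (high price, medium price), so the value is 8.

8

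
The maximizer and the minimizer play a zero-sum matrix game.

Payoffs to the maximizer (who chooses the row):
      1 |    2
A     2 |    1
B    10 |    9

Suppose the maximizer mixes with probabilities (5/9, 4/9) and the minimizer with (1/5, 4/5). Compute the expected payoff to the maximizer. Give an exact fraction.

214/45

Against (1/5, 4/5), each row's expected payoff is A: 6/5; B: 46/5.
Taking the (5/9, 4/9)-weighted average: (5/9)·(6/5) + (4/9)·(46/5) = 214/45.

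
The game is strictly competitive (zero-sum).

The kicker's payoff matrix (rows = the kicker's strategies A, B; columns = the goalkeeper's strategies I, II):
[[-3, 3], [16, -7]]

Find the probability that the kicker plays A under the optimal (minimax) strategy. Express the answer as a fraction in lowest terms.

Row minima are -3 and -7, so the kicker's maximin is -3; column maxima are 16 and 3, so the goalkeeper's minimax is 3. These differ, so the equilibrium is in mixed strategies.
Let the kicker play A with probability p. The goalkeeper is indifferent when −3p + 16(1−p) = 3p − 7(1−p), giving p = 23/29.

23/29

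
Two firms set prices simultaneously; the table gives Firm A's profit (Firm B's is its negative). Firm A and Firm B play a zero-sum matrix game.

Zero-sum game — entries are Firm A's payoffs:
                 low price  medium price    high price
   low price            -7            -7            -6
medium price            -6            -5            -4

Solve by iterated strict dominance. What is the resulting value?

Column high price is strictly dominated by low price for Firm B (-7<-6, -6<-4); eliminate high price.
Row low price is strictly dominated by row medium price (-6>-7, -5>-7); eliminate low price.
Column medium price is strictly dominated by low price for Firm B (-6<-5); eliminate medium price.
Only (medium price, low price) remains, with payoff -6.

-6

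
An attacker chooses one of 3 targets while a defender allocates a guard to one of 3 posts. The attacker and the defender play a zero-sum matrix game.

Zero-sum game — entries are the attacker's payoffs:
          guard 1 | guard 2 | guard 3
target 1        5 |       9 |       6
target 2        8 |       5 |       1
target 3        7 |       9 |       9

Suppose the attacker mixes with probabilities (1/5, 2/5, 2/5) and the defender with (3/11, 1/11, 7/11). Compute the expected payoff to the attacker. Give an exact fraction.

324/55

Against (3/11, 1/11, 7/11), each row's expected payoff is target 1: 6; target 2: 36/11; target 3: 93/11.
Taking the (1/5, 2/5, 2/5)-weighted average: (1/5)·(6) + (2/5)·(36/11) + (2/5)·(93/11) = 324/55.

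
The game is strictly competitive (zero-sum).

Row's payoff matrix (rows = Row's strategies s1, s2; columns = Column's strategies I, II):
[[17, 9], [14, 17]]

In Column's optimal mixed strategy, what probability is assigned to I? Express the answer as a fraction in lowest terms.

Row minima are 9 and 14, so Row's maximin is 14; column maxima are 17 and 17, so Column's minimax is 17. These differ, so the equilibrium is in mixed strategies.
Let Column play I with probability q. Row is indifferent when 17q + 9(1−q) = 14q + 17(1−q), giving q = 8/11.

8/11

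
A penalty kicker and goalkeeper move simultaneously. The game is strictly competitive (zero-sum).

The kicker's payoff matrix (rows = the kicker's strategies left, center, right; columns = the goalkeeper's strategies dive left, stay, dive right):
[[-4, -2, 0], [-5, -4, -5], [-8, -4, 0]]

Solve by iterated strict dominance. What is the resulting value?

Column stay is strictly dominated by dive left for the goalkeeper (-4<-2, -5<-4, -8<-4); eliminate stay.
Row center is strictly dominated by row left (-4>-5, 0>-5); eliminate center.
Column dive right is strictly dominated by dive left for the goalkeeper (-4<0, -8<0); eliminate dive right.
Row right is strictly dominated by row left (-4>-8); eliminate right.
Only (left, dive left) remains, with payoff -4.

-4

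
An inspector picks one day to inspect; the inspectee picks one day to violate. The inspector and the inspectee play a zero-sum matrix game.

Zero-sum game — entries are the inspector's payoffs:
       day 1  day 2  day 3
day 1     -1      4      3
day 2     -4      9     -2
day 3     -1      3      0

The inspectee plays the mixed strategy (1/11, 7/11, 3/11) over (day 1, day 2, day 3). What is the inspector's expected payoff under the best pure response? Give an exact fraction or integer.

53/11

day 1: (-1)·(1/11) + (4)·(7/11) + (3)·(3/11) = 36/11.
day 2: (-4)·(1/11) + (9)·(7/11) + (-2)·(3/11) = 53/11.
day 3: (-1)·(1/11) + (3)·(7/11) + (0)·(3/11) = 20/11.
The best pure response is day 2 with expected payoff 53/11.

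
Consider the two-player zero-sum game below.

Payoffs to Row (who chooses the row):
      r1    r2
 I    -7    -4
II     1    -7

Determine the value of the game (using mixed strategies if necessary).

Row minima are -7 and -7, so Row's maximin is -7; column maxima are 1 and -4, so Column's minimax is -4. These differ, so the equilibrium is in mixed strategies.
Let Row play I with probability p. Column is indifferent when −7p + (1−p) = −4p − 7(1−p), giving p = 8/11.
Let Column play r1 with probability q. Row is indifferent when −7q − 4(1−q) = q − 7(1−q), giving q = 3/11.
The value is -7·(3/11) + (-4)·(8/11) = -53/11.

-53/11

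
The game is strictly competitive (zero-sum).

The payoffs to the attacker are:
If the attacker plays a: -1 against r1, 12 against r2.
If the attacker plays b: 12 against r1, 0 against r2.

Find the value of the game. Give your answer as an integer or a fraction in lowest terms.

144/25

Row minima are -1 and 0, so the attacker's maximin is 0; column maxima are 12 and 12, so the defender's minimax is 12. These differ, so the equilibrium is in mixed strategies.
Let the attacker play a with probability p. The defender is indifferent when −p + 12(1−p) = 12p, giving p = 12/25.
Let the defender play r1 with probability q. The attacker is indifferent when −q + 12(1−q) = 12q, giving q = 12/25.
The value is -1·(12/25) + (12)·(13/25) = 144/25.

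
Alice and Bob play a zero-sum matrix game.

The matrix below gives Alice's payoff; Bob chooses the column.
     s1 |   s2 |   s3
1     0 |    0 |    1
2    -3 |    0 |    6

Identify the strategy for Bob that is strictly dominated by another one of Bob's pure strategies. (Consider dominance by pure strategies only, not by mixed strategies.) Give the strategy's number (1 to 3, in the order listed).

Bob prefers columns that give Alice less. Compare s3 with s1: 0 < 1, -3 < 6.
So s1 strictly dominates s3 for Bob; s3 is strictly dominated.

3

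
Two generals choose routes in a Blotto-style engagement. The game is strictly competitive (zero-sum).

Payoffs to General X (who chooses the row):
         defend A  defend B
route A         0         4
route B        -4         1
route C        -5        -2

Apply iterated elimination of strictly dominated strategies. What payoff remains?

0

Row route B is strictly dominated by row route A (0>-4, 4>1); eliminate route B.
Row route C is strictly dominated by row route A (0>-5, 4>-2); eliminate route C.
Column defend B is strictly dominated by defend A for General Y (0<4); eliminate defend B.
Only (route A, defend A) remains, with payoff 0.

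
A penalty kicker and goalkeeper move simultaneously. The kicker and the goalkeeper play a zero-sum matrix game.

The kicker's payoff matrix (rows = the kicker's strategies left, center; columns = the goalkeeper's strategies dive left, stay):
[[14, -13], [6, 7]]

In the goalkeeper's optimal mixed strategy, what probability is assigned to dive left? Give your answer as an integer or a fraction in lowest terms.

Row minima are -13 and 6, so the kicker's maximin is 6; column maxima are 14 and 7, so the goalkeeper's minimax is 7. These differ, so the equilibrium is in mixed strategies.
Let the goalkeeper play dive left with probability q. The kicker is indifferent when 14q − 13(1−q) = 6q + 7(1−q), giving q = 5/7.

5/7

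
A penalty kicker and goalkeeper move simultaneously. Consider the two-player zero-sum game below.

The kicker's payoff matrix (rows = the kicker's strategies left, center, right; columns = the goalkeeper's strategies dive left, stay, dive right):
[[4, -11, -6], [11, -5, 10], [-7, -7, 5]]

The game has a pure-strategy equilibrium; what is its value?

Row minima: -11, -5, -7 → the kicker's maximin is -5.
Column maxima: 11, -5, 10 → the goalkeeper's minimax is -5.
They coincide at (center, stay), so the value is -5.

-5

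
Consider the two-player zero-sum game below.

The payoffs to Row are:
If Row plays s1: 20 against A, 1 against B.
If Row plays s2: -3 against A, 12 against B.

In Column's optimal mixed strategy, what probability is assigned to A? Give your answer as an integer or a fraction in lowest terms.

11/34

Row minima are 1 and -3, so Row's maximin is 1; column maxima are 20 and 12, so Column's minimax is 12. These differ, so the equilibrium is in mixed strategies.
Let Column play A with probability q. Row is indifferent when 20q + (1−q) = −3q + 12(1−q), giving q = 11/34.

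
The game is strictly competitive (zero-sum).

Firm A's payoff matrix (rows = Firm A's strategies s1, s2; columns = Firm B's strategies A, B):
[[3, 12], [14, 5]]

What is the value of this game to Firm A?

Row minima are 3 and 5, so Firm A's maximin is 5; column maxima are 14 and 12, so Firm B's minimax is 12. These differ, so the equilibrium is in mixed strategies.
Let Firm A play s1 with probability p. Firm B is indifferent when 3p + 14(1−p) = 12p + 5(1−p), giving p = 1/2.
Let Firm B play A with probability q. Firm A is indifferent when 3q + 12(1−q) = 14q + 5(1−q), giving q = 7/18.
The value is 3·(7/18) + (12)·(11/18) = 17/2.

17/2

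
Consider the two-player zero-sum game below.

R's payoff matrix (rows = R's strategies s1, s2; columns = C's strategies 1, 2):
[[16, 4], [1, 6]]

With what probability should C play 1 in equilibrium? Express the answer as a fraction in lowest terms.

Row minima are 4 and 1, so R's maximin is 4; column maxima are 16 and 6, so C's minimax is 6. These differ, so the equilibrium is in mixed strategies.
Let C play 1 with probability q. R is indifferent when 16q + 4(1−q) = q + 6(1−q), giving q = 2/17.

2/17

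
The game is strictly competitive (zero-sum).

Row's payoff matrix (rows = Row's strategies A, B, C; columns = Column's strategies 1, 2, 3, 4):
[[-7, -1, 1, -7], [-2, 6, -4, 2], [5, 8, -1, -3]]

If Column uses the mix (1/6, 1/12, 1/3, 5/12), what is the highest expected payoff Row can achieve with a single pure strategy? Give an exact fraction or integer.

-1/12

A: (-7)·(1/6) + (-1)·(1/12) + (1)·(1/3) + (-7)·(5/12) = -23/6.
B: (-2)·(1/6) + (6)·(1/12) + (-4)·(1/3) + (2)·(5/12) = -1/3.
C: (5)·(1/6) + (8)·(1/12) + (-1)·(1/3) + (-3)·(5/12) = -1/12.
The best pure response is C with expected payoff -1/12.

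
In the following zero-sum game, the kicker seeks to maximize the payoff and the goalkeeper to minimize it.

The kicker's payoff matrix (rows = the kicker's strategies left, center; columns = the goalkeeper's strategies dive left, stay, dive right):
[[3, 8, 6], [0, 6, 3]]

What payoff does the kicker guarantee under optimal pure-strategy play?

Row minima: 3, 0 → the kicker's maximin is 3.
Column maxima: 3, 8, 6 → the goalkeeper's minimax is 3.
They coincide at (left, dive left), so the value is 3.

3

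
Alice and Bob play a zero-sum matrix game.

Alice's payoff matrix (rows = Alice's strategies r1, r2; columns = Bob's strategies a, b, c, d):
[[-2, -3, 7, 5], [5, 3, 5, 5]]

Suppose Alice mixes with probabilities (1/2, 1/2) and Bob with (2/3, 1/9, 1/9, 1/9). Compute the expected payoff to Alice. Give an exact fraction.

20/9

Against (2/3, 1/9, 1/9, 1/9), each row's expected payoff is r1: -1/3; r2: 43/9.
Taking the (1/2, 1/2)-weighted average: (1/2)·(-1/3) + (1/2)·(43/9) = 20/9.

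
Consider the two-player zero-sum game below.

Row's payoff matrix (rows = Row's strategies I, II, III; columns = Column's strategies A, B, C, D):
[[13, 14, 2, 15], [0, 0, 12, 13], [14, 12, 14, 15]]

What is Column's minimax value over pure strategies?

The worst case (largest entry) in each column is A: 14, B: 14, C: 14, D: 15.
The best (smallest) of these is 14.

14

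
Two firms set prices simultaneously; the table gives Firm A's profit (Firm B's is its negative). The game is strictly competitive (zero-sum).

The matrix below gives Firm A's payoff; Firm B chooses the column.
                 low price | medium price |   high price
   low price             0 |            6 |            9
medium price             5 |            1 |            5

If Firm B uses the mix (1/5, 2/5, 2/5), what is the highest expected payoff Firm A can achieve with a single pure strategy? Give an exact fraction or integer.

low price: (0)·(1/5) + (6)·(2/5) + (9)·(2/5) = 6.
medium price: (5)·(1/5) + (1)·(2/5) + (5)·(2/5) = 17/5.
The best pure response is low price with expected payoff 6.

6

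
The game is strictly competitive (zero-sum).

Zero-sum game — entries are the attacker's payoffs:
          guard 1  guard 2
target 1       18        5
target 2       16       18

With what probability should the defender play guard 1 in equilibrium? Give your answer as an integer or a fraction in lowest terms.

Row minima are 5 and 16, so the attacker's maximin is 16; column maxima are 18 and 18, so the defender's minimax is 18. These differ, so the equilibrium is in mixed strategies.
Let the defender play guard 1 with probability q. The attacker is indifferent when 18q + 5(1−q) = 16q + 18(1−q), giving q = 13/15.

13/15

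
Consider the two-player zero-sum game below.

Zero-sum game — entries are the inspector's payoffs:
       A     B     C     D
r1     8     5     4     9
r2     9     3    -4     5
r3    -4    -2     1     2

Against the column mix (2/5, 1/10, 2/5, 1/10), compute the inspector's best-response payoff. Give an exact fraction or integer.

r1: (8)·(2/5) + (5)·(1/10) + (4)·(2/5) + (9)·(1/10) = 31/5.
r2: (9)·(2/5) + (3)·(1/10) + (-4)·(2/5) + (5)·(1/10) = 14/5.
r3: (-4)·(2/5) + (-2)·(1/10) + (1)·(2/5) + (2)·(1/10) = -6/5.
The best pure response is r1 with expected payoff 31/5.

31/5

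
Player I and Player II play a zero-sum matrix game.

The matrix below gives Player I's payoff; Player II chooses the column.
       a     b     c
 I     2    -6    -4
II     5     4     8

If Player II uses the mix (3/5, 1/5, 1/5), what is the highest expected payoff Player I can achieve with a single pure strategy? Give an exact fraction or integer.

I: (2)·(3/5) + (-6)·(1/5) + (-4)·(1/5) = -4/5.
II: (5)·(3/5) + (4)·(1/5) + (8)·(1/5) = 27/5.
The best pure response is II with expected payoff 27/5.

27/5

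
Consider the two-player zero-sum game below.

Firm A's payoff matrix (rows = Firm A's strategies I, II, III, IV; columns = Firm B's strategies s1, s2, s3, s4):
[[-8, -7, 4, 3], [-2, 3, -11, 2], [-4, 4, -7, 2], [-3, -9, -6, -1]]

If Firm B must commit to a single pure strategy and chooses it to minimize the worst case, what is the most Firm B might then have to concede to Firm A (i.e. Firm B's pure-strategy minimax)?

The worst case (largest entry) in each column is s1: -2, s2: 4, s3: 4, s4: 3.
The best (smallest) of these is -2.

-2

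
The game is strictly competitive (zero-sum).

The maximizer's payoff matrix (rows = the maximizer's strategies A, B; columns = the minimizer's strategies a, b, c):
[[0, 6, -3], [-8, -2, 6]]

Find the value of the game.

Column b is strictly dominated by a for the minimizer (it gives the maximizer more in every row).
The remaining 2×2 game on (A, B) × (a, c) has no saddle point. Let the maximizer play A with probability p; indifference gives −8(1−p) = −3p + 6(1−p), so p = 14/17.
Similarly the minimizer's optimal q on a is 9/17, and the value is 0·(9/17) + (-3)·(8/17) = -24/17.

-24/17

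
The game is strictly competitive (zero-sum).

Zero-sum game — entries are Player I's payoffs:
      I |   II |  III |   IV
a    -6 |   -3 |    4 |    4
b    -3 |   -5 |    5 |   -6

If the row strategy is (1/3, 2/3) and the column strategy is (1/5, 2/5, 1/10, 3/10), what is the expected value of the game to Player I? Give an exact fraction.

Against (1/5, 2/5, 1/10, 3/10), each row's expected payoff is a: -4/5; b: -39/10.
Taking the (1/3, 2/3)-weighted average: (1/3)·(-4/5) + (2/3)·(-39/10) = -43/15.

-43/15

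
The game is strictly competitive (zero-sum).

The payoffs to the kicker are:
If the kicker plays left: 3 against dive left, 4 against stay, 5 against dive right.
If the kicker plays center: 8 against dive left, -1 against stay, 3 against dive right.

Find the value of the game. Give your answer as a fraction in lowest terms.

7/2

Column dive right is strictly dominated by stay for the goalkeeper (it gives the kicker more in every row).
The remaining 2×2 game on (left, center) × (dive left, stay) has no saddle point. Let the kicker play left with probability p; indifference gives 3p + 8(1−p) = 4p − (1−p), so p = 9/10.
Similarly the goalkeeper's optimal q on dive left is 1/2, and the value is 3·(1/2) + (4)·(1/2) = 7/2.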